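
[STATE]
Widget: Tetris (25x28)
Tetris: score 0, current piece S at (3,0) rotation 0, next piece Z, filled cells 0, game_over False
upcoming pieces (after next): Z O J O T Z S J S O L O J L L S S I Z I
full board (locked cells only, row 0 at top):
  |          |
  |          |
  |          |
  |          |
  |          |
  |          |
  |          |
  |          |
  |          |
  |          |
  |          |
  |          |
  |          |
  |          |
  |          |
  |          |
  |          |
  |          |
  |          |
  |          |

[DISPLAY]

    ░░    │Next:         
   ░░     │▓▓            
          │ ▓▓           
          │              
          │              
          │              
          │Score:        
          │0             
          │              
          │              
          │              
          │              
          │              
          │              
          │              
          │              
          │              
          │              
          │              
          │              
          │              
          │              
          │              
          │              
          │              
          │              
          │              
          │              


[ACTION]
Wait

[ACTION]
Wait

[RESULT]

          │Next:         
          │▓▓            
    ░░    │ ▓▓           
   ░░     │              
          │              
          │              
          │Score:        
          │0             
          │              
          │              
          │              
          │              
          │              
          │              
          │              
          │              
          │              
          │              
          │              
          │              
          │              
          │              
          │              
          │              
          │              
          │              
          │              
          │              


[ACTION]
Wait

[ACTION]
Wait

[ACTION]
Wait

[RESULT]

          │Next:         
          │▓▓            
          │ ▓▓           
          │              
          │              
    ░░    │              
   ░░     │Score:        
          │0             
          │              
          │              
          │              
          │              
          │              
          │              
          │              
          │              
          │              
          │              
          │              
          │              
          │              
          │              
          │              
          │              
          │              
          │              
          │              
          │              


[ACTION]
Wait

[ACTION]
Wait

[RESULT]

          │Next:         
          │▓▓            
          │ ▓▓           
          │              
          │              
          │              
          │Score:        
    ░░    │0             
   ░░     │              
          │              
          │              
          │              
          │              
          │              
          │              
          │              
          │              
          │              
          │              
          │              
          │              
          │              
          │              
          │              
          │              
          │              
          │              
          │              


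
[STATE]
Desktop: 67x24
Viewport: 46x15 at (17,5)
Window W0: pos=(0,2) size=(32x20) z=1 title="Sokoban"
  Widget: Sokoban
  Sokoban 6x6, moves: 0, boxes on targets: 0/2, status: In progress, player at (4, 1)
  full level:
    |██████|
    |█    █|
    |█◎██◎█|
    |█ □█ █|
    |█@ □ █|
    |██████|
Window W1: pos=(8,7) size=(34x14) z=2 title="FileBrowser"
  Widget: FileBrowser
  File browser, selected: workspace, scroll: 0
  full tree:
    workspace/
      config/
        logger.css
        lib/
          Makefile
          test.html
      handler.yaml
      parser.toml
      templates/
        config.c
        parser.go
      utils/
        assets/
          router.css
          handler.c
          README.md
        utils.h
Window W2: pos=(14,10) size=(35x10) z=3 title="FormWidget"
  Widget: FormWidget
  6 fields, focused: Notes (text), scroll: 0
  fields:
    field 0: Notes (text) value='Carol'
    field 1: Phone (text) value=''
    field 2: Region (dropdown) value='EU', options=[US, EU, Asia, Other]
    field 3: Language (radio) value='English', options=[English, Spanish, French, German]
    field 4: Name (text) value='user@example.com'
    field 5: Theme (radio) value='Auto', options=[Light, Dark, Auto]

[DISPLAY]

              ┃                               
              ┃                               
━━━━━━━━━━━━━━━━━━━━━━━━┓                     
wser                    ┃                     
────────────────────────┨                     
━━━━━━━━━━━━━━━━━━━━━━━━━━━━━━━┓              
ormWidget                      ┃              
───────────────────────────────┨              
Notes:      [Carol            ]┃              
Phone:      [                 ]┃              
Region:     [EU              ▼]┃              
Language:   (●) English  ( ) Sp┃              
Name:       [user@example.com ]┃              
Theme:      ( ) Light  ( ) Dark┃              
━━━━━━━━━━━━━━━━━━━━━━━━━━━━━━━┛              


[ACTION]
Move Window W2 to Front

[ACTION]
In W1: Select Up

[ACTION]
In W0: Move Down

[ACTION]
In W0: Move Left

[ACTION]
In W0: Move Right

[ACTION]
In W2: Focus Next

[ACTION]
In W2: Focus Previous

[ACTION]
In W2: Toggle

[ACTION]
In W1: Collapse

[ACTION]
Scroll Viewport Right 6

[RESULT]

          ┃                                   
          ┃                                   
━━━━━━━━━━━━━━━━━━━━┓                         
                    ┃                         
────────────────────┨                         
━━━━━━━━━━━━━━━━━━━━━━━━━━━┓                  
idget                      ┃                  
───────────────────────────┨                  
s:      [Carol            ]┃                  
e:      [                 ]┃                  
on:     [EU              ▼]┃                  
uage:   (●) English  ( ) Sp┃                  
:       [user@example.com ]┃                  
e:      ( ) Light  ( ) Dark┃                  
━━━━━━━━━━━━━━━━━━━━━━━━━━━┛                  


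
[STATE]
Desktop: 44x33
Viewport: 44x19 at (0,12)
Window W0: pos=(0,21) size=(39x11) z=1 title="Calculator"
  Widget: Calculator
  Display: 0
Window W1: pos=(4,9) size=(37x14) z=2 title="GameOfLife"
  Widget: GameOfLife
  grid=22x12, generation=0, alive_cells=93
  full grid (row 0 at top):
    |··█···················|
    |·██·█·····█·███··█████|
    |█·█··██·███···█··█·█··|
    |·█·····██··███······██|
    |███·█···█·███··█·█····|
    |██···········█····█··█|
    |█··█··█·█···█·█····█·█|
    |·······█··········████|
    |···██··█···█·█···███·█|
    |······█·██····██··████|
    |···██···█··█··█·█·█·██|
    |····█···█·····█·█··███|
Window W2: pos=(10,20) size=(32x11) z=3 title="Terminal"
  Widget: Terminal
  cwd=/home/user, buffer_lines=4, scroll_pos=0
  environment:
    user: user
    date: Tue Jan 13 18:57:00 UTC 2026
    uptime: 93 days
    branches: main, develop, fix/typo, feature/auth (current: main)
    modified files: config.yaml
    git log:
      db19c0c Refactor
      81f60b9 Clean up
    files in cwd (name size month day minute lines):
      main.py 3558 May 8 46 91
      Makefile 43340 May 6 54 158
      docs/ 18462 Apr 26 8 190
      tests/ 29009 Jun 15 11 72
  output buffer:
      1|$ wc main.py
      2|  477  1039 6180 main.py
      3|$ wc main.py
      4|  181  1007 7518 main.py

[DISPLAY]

    ┃Gen: 0                             ┃   
    ┃·██·█·····█·███··█████             ┃   
    ┃█·█··██·███···█··█·█··             ┃   
    ┃·█·····██··███······██             ┃   
    ┃███·█···█·███··█·█····             ┃   
    ┃██···········█····█··█             ┃   
    ┃█··█··█·█···█·█····█·█             ┃   
    ┃·······█··········████             ┃   
    ┃···██┏━━━━━━━━━━━━━━━━━━━━━━━━━━━━━━┓  
┏━━━┃·····┃ Terminal                     ┃  
┃ Ca┗━━━━━┠──────────────────────────────┨  
┠─────────┃$ wc main.py                  ┃  
┃         ┃  477  1039 6180 main.py      ┃  
┃┌───┬───┬┃$ wc main.py                  ┃  
┃│ 7 │ 8 │┃  181  1007 7518 main.py      ┃  
┃├───┼───┼┃$ █                           ┃  
┃│ 4 │ 5 │┃                              ┃  
┃├───┼───┼┃                              ┃  
┃│ 1 │ 2 │┗━━━━━━━━━━━━━━━━━━━━━━━━━━━━━━┛  


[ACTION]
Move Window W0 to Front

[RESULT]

    ┃Gen: 0                             ┃   
    ┃·██·█·····█·███··█████             ┃   
    ┃█·█··██·███···█··█·█··             ┃   
    ┃·█·····██··███······██             ┃   
    ┃███·█···█·███··█·█····             ┃   
    ┃██···········█····█··█             ┃   
    ┃█··█··█·█···█·█····█·█             ┃   
    ┃·······█··········████             ┃   
    ┃···██┏━━━━━━━━━━━━━━━━━━━━━━━━━━━━━━┓  
┏━━━━━━━━━━━━━━━━━━━━━━━━━━━━━━━━━━━━━┓  ┃  
┃ Calculator                          ┃──┨  
┠─────────────────────────────────────┨  ┃  
┃                                    0┃  ┃  
┃┌───┬───┬───┬───┐                    ┃  ┃  
┃│ 7 │ 8 │ 9 │ ÷ │                    ┃  ┃  
┃├───┼───┼───┼───┤                    ┃  ┃  
┃│ 4 │ 5 │ 6 │ × │                    ┃  ┃  
┃├───┼───┼───┼───┤                    ┃  ┃  
┃│ 1 │ 2 │ 3 │ - │                    ┃━━┛  


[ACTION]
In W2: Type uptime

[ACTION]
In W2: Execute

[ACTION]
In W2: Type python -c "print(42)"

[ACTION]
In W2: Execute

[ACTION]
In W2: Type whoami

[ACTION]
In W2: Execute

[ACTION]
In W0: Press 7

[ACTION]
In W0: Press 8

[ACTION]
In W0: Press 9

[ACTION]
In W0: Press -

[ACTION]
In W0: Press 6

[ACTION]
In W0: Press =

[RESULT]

    ┃Gen: 0                             ┃   
    ┃·██·█·····█·███··█████             ┃   
    ┃█·█··██·███···█··█·█··             ┃   
    ┃·█·····██··███······██             ┃   
    ┃███·█···█·███··█·█····             ┃   
    ┃██···········█····█··█             ┃   
    ┃█··█··█·█···█·█····█·█             ┃   
    ┃·······█··········████             ┃   
    ┃···██┏━━━━━━━━━━━━━━━━━━━━━━━━━━━━━━┓  
┏━━━━━━━━━━━━━━━━━━━━━━━━━━━━━━━━━━━━━┓  ┃  
┃ Calculator                          ┃──┨  
┠─────────────────────────────────────┨  ┃  
┃                                  783┃  ┃  
┃┌───┬───┬───┬───┐                    ┃  ┃  
┃│ 7 │ 8 │ 9 │ ÷ │                    ┃  ┃  
┃├───┼───┼───┼───┤                    ┃  ┃  
┃│ 4 │ 5 │ 6 │ × │                    ┃  ┃  
┃├───┼───┼───┼───┤                    ┃  ┃  
┃│ 1 │ 2 │ 3 │ - │                    ┃━━┛  


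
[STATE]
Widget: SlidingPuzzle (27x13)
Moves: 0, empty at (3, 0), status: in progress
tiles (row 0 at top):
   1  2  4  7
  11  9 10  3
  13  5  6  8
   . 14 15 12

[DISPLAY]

┌────┬────┬────┬────┐      
│  1 │  2 │  4 │  7 │      
├────┼────┼────┼────┤      
│ 11 │  9 │ 10 │  3 │      
├────┼────┼────┼────┤      
│ 13 │  5 │  6 │  8 │      
├────┼────┼────┼────┤      
│    │ 14 │ 15 │ 12 │      
└────┴────┴────┴────┘      
Moves: 0                   
                           
                           
                           


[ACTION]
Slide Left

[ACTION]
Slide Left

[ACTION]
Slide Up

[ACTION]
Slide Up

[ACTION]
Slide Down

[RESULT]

┌────┬────┬────┬────┐      
│  1 │  2 │  4 │  7 │      
├────┼────┼────┼────┤      
│ 11 │  9 │ 10 │  3 │      
├────┼────┼────┼────┤      
│ 13 │  5 │    │  8 │      
├────┼────┼────┼────┤      
│ 14 │ 15 │  6 │ 12 │      
└────┴────┴────┴────┘      
Moves: 3                   
                           
                           
                           


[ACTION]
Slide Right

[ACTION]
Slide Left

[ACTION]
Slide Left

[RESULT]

┌────┬────┬────┬────┐      
│  1 │  2 │  4 │  7 │      
├────┼────┼────┼────┤      
│ 11 │  9 │ 10 │  3 │      
├────┼────┼────┼────┤      
│ 13 │  5 │  8 │    │      
├────┼────┼────┼────┤      
│ 14 │ 15 │  6 │ 12 │      
└────┴────┴────┴────┘      
Moves: 6                   
                           
                           
                           


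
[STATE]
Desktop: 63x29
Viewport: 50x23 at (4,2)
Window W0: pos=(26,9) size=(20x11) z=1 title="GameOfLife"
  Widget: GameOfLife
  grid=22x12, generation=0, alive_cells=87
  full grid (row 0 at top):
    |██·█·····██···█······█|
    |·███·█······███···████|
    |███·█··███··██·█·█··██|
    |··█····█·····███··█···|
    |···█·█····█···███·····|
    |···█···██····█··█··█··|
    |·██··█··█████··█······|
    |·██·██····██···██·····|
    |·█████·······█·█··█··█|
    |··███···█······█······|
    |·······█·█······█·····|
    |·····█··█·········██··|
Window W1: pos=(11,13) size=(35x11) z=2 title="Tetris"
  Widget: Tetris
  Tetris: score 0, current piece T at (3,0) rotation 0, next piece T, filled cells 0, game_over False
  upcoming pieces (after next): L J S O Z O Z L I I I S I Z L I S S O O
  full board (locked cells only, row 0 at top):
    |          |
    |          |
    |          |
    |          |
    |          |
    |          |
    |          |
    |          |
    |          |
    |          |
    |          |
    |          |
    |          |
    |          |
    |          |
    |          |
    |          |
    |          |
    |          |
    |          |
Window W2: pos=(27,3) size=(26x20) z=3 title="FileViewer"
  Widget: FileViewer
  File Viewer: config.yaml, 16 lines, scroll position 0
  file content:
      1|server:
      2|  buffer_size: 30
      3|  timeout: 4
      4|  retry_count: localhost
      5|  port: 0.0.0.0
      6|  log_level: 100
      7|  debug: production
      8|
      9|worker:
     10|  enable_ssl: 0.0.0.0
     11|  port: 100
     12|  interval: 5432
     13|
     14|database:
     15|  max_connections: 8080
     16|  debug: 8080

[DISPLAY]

                                                  
                       ┏━━━━━━━━━━━━━━━━━━━━━━━━┓ 
                       ┃ FileViewer             ┃ 
                       ┠────────────────────────┨ 
                       ┃server:                ▲┃ 
                       ┃  buffer_size: 30      █┃ 
                       ┃  timeout: 4           ░┃ 
                      ┏┃  retry_count: localhos░┃ 
                      ┃┃  port: 0.0.0.0        ░┃ 
                      ┠┃  log_level: 100       ░┃ 
                      ┃┃  debug: production    ░┃ 
       ┏━━━━━━━━━━━━━━━┃                       ░┃ 
       ┃ Tetris        ┃worker:                ░┃ 
       ┠───────────────┃  enable_ssl: 0.0.0.0  ░┃ 
       ┃          │Next┃  port: 100            ░┃ 
       ┃          │ ▒  ┃  interval: 5432       ░┃ 
       ┃          │▒▒▒ ┃                       ░┃ 
       ┃          │    ┃database:              ░┃ 
       ┃          │    ┃  max_connections: 8080░┃ 
       ┃          │    ┃  debug: 8080          ▼┃ 
       ┃          │Scor┗━━━━━━━━━━━━━━━━━━━━━━━━┛ 
       ┗━━━━━━━━━━━━━━━━━━━━━━━━━━━━━━━━━┛        
                                                  


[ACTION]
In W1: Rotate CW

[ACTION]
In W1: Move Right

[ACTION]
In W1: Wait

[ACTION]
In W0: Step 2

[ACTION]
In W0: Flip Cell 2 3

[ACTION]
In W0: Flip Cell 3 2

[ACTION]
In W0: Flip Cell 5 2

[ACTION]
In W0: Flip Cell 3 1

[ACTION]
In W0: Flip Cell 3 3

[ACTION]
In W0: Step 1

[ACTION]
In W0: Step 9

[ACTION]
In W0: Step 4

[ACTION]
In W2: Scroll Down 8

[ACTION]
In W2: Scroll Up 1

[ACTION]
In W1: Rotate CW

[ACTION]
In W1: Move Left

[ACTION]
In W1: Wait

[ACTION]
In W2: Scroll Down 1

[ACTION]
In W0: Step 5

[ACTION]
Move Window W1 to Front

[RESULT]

                                                  
                       ┏━━━━━━━━━━━━━━━━━━━━━━━━┓ 
                       ┃ FileViewer             ┃ 
                       ┠────────────────────────┨ 
                       ┃server:                ▲┃ 
                       ┃  buffer_size: 30      █┃ 
                       ┃  timeout: 4           ░┃ 
                      ┏┃  retry_count: localhos░┃ 
                      ┃┃  port: 0.0.0.0        ░┃ 
                      ┠┃  log_level: 100       ░┃ 
                      ┃┃  debug: production    ░┃ 
       ┏━━━━━━━━━━━━━━━━━━━━━━━━━━━━━━━━━┓     ░┃ 
       ┃ Tetris                          ┃     ░┃ 
       ┠─────────────────────────────────┨0.0  ░┃ 
       ┃          │Next:                 ┃     ░┃ 
       ┃          │ ▒                    ┃     ░┃ 
       ┃          │▒▒▒                   ┃     ░┃ 
       ┃          │                      ┃     ░┃ 
       ┃          │                      ┃ 8080░┃ 
       ┃          │                      ┃     ▼┃ 
       ┃          │Score:                ┃━━━━━━┛ 
       ┗━━━━━━━━━━━━━━━━━━━━━━━━━━━━━━━━━┛        
                                                  


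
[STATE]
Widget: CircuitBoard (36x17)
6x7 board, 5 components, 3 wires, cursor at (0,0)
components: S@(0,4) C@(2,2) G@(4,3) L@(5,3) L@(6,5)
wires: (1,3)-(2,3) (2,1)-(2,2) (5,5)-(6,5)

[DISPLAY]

   0 1 2 3 4 5                      
0  [.]              S               
                                    
1               ·                   
                │                   
2       · ─ C   ·                   
                                    
3                                   
                                    
4               G                   
                                    
5               L       ·           
                        │           
6                       L           
Cursor: (0,0)                       
                                    
                                    


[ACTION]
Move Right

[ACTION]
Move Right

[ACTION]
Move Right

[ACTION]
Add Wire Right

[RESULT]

   0 1 2 3 4 5                      
0              [.]─ S               
                                    
1               ·                   
                │                   
2       · ─ C   ·                   
                                    
3                                   
                                    
4               G                   
                                    
5               L       ·           
                        │           
6                       L           
Cursor: (0,3)                       
                                    
                                    


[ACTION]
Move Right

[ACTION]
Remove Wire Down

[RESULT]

   0 1 2 3 4 5                      
0               · ─[S]              
                                    
1               ·                   
                │                   
2       · ─ C   ·                   
                                    
3                                   
                                    
4               G                   
                                    
5               L       ·           
                        │           
6                       L           
Cursor: (0,4)                       
                                    
                                    


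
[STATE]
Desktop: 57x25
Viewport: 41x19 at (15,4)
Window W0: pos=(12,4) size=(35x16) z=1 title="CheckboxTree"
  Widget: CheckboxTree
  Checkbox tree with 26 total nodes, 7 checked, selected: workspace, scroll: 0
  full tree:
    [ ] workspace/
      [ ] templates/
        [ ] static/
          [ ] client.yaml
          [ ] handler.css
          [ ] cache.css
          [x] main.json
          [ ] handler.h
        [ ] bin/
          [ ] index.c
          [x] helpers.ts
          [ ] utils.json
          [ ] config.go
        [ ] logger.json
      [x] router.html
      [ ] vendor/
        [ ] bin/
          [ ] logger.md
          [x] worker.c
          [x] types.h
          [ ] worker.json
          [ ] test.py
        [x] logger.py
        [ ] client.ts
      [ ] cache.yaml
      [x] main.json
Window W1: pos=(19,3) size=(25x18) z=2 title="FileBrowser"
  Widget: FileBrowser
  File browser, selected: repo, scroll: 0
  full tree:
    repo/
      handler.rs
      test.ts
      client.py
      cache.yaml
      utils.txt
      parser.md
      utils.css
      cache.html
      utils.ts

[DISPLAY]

━━━━┃ FileBrowser           ┃━━┓         
heck┠───────────────────────┨  ┃         
────┃> [-] repo/            ┃──┨         
-] w┃    handler.rs         ┃  ┃         
 [-]┃    test.ts            ┃  ┃         
   [┃    client.py          ┃  ┃         
    ┃    cache.yaml         ┃  ┃         
    ┃    utils.txt          ┃  ┃         
    ┃    parser.md          ┃  ┃         
    ┃    utils.css          ┃  ┃         
    ┃    cache.html         ┃  ┃         
   [┃    utils.ts           ┃  ┃         
    ┃                       ┃  ┃         
    ┃                       ┃  ┃         
    ┃                       ┃  ┃         
━━━━┃                       ┃━━┛         
    ┗━━━━━━━━━━━━━━━━━━━━━━━┛            
                                         
                                         


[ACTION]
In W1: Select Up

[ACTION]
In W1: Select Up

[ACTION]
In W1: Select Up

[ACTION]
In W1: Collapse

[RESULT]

━━━━┃ FileBrowser           ┃━━┓         
heck┠───────────────────────┨  ┃         
────┃> [+] repo/            ┃──┨         
-] w┃                       ┃  ┃         
 [-]┃                       ┃  ┃         
   [┃                       ┃  ┃         
    ┃                       ┃  ┃         
    ┃                       ┃  ┃         
    ┃                       ┃  ┃         
    ┃                       ┃  ┃         
    ┃                       ┃  ┃         
   [┃                       ┃  ┃         
    ┃                       ┃  ┃         
    ┃                       ┃  ┃         
    ┃                       ┃  ┃         
━━━━┃                       ┃━━┛         
    ┗━━━━━━━━━━━━━━━━━━━━━━━┛            
                                         
                                         


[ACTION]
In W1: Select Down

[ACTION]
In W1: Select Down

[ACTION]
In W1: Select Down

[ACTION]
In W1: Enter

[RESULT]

━━━━┃ FileBrowser           ┃━━┓         
heck┠───────────────────────┨  ┃         
────┃> [-] repo/            ┃──┨         
-] w┃    handler.rs         ┃  ┃         
 [-]┃    test.ts            ┃  ┃         
   [┃    client.py          ┃  ┃         
    ┃    cache.yaml         ┃  ┃         
    ┃    utils.txt          ┃  ┃         
    ┃    parser.md          ┃  ┃         
    ┃    utils.css          ┃  ┃         
    ┃    cache.html         ┃  ┃         
   [┃    utils.ts           ┃  ┃         
    ┃                       ┃  ┃         
    ┃                       ┃  ┃         
    ┃                       ┃  ┃         
━━━━┃                       ┃━━┛         
    ┗━━━━━━━━━━━━━━━━━━━━━━━┛            
                                         
                                         


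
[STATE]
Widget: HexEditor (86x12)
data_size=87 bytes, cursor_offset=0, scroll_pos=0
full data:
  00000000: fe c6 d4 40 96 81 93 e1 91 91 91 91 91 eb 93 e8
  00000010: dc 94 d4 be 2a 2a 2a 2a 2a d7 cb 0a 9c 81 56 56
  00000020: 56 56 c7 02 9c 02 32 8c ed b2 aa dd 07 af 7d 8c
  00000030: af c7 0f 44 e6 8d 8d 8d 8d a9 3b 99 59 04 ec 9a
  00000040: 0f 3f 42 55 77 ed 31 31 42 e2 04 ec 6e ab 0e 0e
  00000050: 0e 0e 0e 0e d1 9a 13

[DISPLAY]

00000000  FE c6 d4 40 96 81 93 e1  91 91 91 91 91 eb 93 e8  |...@............|        
00000010  dc 94 d4 be 2a 2a 2a 2a  2a d7 cb 0a 9c 81 56 56  |....*****.....VV|        
00000020  56 56 c7 02 9c 02 32 8c  ed b2 aa dd 07 af 7d 8c  |VV....2.......}.|        
00000030  af c7 0f 44 e6 8d 8d 8d  8d a9 3b 99 59 04 ec 9a  |...D......;.Y...|        
00000040  0f 3f 42 55 77 ed 31 31  42 e2 04 ec 6e ab 0e 0e  |.?BUw.11B...n...|        
00000050  0e 0e 0e 0e d1 9a 13                              |.......         |        
                                                                                      
                                                                                      
                                                                                      
                                                                                      
                                                                                      
                                                                                      


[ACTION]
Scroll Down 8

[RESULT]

00000050  0e 0e 0e 0e d1 9a 13                              |.......         |        
                                                                                      
                                                                                      
                                                                                      
                                                                                      
                                                                                      
                                                                                      
                                                                                      
                                                                                      
                                                                                      
                                                                                      
                                                                                      


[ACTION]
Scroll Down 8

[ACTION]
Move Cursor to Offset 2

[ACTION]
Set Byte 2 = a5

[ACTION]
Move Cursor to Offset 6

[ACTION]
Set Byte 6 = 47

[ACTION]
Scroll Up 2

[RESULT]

00000030  af c7 0f 44 e6 8d 8d 8d  8d a9 3b 99 59 04 ec 9a  |...D......;.Y...|        
00000040  0f 3f 42 55 77 ed 31 31  42 e2 04 ec 6e ab 0e 0e  |.?BUw.11B...n...|        
00000050  0e 0e 0e 0e d1 9a 13                              |.......         |        
                                                                                      
                                                                                      
                                                                                      
                                                                                      
                                                                                      
                                                                                      
                                                                                      
                                                                                      
                                                                                      


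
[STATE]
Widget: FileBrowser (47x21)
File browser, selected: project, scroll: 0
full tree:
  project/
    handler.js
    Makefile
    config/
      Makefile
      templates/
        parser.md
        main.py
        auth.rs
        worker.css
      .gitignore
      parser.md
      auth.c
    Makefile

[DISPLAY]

> [-] project/                                 
    handler.js                                 
    Makefile                                   
    [+] config/                                
    Makefile                                   
                                               
                                               
                                               
                                               
                                               
                                               
                                               
                                               
                                               
                                               
                                               
                                               
                                               
                                               
                                               
                                               


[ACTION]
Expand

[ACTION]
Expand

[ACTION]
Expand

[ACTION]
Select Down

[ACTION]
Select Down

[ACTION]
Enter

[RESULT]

  [-] project/                                 
    handler.js                                 
  > Makefile                                   
    [+] config/                                
    Makefile                                   
                                               
                                               
                                               
                                               
                                               
                                               
                                               
                                               
                                               
                                               
                                               
                                               
                                               
                                               
                                               
                                               


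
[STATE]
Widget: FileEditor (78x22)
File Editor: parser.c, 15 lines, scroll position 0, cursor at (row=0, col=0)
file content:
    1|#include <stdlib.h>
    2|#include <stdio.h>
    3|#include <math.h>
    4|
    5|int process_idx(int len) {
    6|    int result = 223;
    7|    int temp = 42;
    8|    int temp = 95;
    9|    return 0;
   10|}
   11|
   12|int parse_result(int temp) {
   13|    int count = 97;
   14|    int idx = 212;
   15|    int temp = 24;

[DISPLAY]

█include <stdlib.h>                                                          ▲
#include <stdio.h>                                                           █
#include <math.h>                                                            ░
                                                                             ░
int process_idx(int len) {                                                   ░
    int result = 223;                                                        ░
    int temp = 42;                                                           ░
    int temp = 95;                                                           ░
    return 0;                                                                ░
}                                                                            ░
                                                                             ░
int parse_result(int temp) {                                                 ░
    int count = 97;                                                          ░
    int idx = 212;                                                           ░
    int temp = 24;                                                           ░
                                                                             ░
                                                                             ░
                                                                             ░
                                                                             ░
                                                                             ░
                                                                             ░
                                                                             ▼


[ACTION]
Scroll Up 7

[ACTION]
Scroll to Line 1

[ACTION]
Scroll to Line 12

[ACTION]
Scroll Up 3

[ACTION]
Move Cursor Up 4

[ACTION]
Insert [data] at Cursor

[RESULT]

data█include <stdlib.h>                                                      ▲
#include <stdio.h>                                                           █
#include <math.h>                                                            ░
                                                                             ░
int process_idx(int len) {                                                   ░
    int result = 223;                                                        ░
    int temp = 42;                                                           ░
    int temp = 95;                                                           ░
    return 0;                                                                ░
}                                                                            ░
                                                                             ░
int parse_result(int temp) {                                                 ░
    int count = 97;                                                          ░
    int idx = 212;                                                           ░
    int temp = 24;                                                           ░
                                                                             ░
                                                                             ░
                                                                             ░
                                                                             ░
                                                                             ░
                                                                             ░
                                                                             ▼


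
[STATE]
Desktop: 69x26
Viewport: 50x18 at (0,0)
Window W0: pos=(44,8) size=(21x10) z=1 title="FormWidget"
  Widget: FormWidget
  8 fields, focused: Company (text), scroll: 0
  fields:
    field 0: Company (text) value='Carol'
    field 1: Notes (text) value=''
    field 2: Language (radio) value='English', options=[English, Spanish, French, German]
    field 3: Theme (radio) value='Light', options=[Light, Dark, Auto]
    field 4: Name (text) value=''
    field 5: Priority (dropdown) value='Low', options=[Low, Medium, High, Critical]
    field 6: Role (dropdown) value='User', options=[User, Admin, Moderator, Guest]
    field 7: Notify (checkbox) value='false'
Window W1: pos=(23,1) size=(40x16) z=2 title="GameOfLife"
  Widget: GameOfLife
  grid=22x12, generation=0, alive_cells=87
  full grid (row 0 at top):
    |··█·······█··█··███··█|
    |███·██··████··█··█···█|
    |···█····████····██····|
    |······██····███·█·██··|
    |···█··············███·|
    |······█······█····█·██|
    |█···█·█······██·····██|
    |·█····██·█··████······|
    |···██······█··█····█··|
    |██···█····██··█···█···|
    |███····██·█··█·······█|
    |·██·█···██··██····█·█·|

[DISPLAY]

                                                  
                       ┏━━━━━━━━━━━━━━━━━━━━━━━━━━
                       ┃ GameOfLife               
                       ┠──────────────────────────
                       ┃Gen: 0                    
                       ┃··█·······█··█··███··█    
                       ┃███·██··████··█··█···█    
                       ┃···█····████····██····    
                       ┃······██····███·█·██··    
                       ┃···█··············███·    
                       ┃······█······█····█·██    
                       ┃█···█·█······██·····██    
                       ┃·█····██·█··████······    
                       ┃···██······█··█····█··    
                       ┃██···█····██··█···█···    
                       ┃███····██·█··█·······█    
                       ┗━━━━━━━━━━━━━━━━━━━━━━━━━━
                                            ┗━━━━━


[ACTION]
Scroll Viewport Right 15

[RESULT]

                                                  
        ┏━━━━━━━━━━━━━━━━━━━━━━━━━━━━━━━━━━━━━━┓  
        ┃ GameOfLife                           ┃  
        ┠──────────────────────────────────────┨  
        ┃Gen: 0                                ┃  
        ┃··█·······█··█··███··█                ┃  
        ┃███·██··████··█··█···█                ┃  
        ┃···█····████····██····                ┃  
        ┃······██····███·█·██··                ┃━┓
        ┃···█··············███·                ┃ ┃
        ┃······█······█····█·██                ┃─┨
        ┃█···█·█······██·····██                ┃]┃
        ┃·█····██·█··████······                ┃]┃
        ┃···██······█··█····█··                ┃E┃
        ┃██···█····██··█···█···                ┃L┃
        ┃███····██·█··█·······█                ┃]┃
        ┗━━━━━━━━━━━━━━━━━━━━━━━━━━━━━━━━━━━━━━┛]┃
                             ┗━━━━━━━━━━━━━━━━━━━┛


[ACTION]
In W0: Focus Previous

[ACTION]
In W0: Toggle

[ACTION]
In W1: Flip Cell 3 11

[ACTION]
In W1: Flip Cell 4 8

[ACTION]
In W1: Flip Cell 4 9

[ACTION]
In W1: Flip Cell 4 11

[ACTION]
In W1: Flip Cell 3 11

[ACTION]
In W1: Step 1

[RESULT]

                                                  
        ┏━━━━━━━━━━━━━━━━━━━━━━━━━━━━━━━━━━━━━━┓  
        ┃ GameOfLife                           ┃  
        ┠──────────────────────────────────────┨  
        ┃Gen: 1                                ┃  
        ┃··██······██····███···                ┃  
        ┃·██·█···█···█··█······                ┃  
        ┃·██████·······█·█·····                ┃  
        ┃·······█····██·██···█·                ┃━┓
        ┃······█·█·····█······█                ┃ ┃
        ┃·····█·█····███···█···                ┃─┨
        ┃······█········█···███                ┃]┃
        ┃···██·██····█··█····█·                ┃]┃
        ┃███·███····█··········                ┃E┃
        ┃█··██····██████·······                ┃L┃
        ┃···█···██·█··██····█··                ┃]┃
        ┗━━━━━━━━━━━━━━━━━━━━━━━━━━━━━━━━━━━━━━┛]┃
                             ┗━━━━━━━━━━━━━━━━━━━┛
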